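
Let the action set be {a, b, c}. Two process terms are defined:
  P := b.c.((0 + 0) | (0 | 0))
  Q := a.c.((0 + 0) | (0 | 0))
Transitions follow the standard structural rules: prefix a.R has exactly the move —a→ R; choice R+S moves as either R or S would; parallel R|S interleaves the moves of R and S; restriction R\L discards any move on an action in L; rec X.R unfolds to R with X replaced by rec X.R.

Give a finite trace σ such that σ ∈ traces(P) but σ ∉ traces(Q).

Reachable graph of P (3 states):
  m0 = b.c.((0 + 0) | (0 | 0)) ⊢ -b-> m1
  m1 = c.((0 + 0) | (0 | 0)) ⊢ -c-> m2
  m2 = (0 + 0) | (0 | 0) ⊢ stopped
Reachable graph of Q (3 states):
  n0 = a.c.((0 + 0) | (0 | 0)) ⊢ -a-> n1
  n1 = c.((0 + 0) | (0 | 0)) ⊢ -c-> n2
  n2 = (0 + 0) | (0 | 0) ⊢ stopped
Executing b from P (initial set {m0}):
  [1] b ⇒ {m1}
  P completes σ.
Executing b from Q (initial set {n0}):
  [1] b ⇒ ∅  — Q cannot continue

b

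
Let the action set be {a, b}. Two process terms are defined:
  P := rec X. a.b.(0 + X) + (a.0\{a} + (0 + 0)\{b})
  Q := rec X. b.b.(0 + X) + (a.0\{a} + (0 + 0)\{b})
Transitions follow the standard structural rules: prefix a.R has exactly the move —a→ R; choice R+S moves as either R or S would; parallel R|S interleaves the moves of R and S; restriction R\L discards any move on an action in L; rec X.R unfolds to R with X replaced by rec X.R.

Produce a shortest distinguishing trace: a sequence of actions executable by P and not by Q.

Reachable graph of P (4 states):
  u0 = rec X. a.b.(0 + X) + (a.0\{a} + (0 + 0)\{b}) → -a-> u1, -a-> u2
  u1 = 0\{a} → ·
  u2 = b.(0 + (rec X. a.b.(0 + X) + (a.0\{a} + (0 + 0)\{b}))) → -b-> u3
  u3 = 0 + (rec X. a.b.(0 + X) + (a.0\{a} + (0 + 0)\{b})) → -a-> u1, -a-> u2
Reachable graph of Q (4 states):
  v0 = rec X. b.b.(0 + X) + (a.0\{a} + (0 + 0)\{b}) → -a-> v1, -b-> v2
  v1 = 0\{a} → ·
  v2 = b.(0 + (rec X. b.b.(0 + X) + (a.0\{a} + (0 + 0)\{b}))) → -b-> v3
  v3 = 0 + (rec X. b.b.(0 + X) + (a.0\{a} + (0 + 0)\{b})) → -a-> v1, -b-> v2
Executing ab from P (initial set {u0}):
  [1] a ⇒ {u1, u2}
  [2] b ⇒ {u3}
  ✓ P
Executing ab from Q (initial set {v0}):
  [1] a ⇒ {v1}
  [2] b ⇒ ∅  — Q cannot continue

ab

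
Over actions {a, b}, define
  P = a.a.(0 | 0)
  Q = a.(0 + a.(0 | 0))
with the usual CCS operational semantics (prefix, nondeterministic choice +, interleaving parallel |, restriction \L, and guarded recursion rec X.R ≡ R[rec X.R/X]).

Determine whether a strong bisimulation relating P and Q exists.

Reachable graph of P (3 states):
  m0 = a.a.(0 | 0) has moves --a--▸ m1
  m1 = a.(0 | 0) has moves --a--▸ m2
  m2 = 0 | 0 has moves stopped
Reachable graph of Q (3 states):
  n0 = a.(0 + a.(0 | 0)) has moves --a--▸ n1
  n1 = 0 + a.(0 | 0) has moves --a--▸ n2
  n2 = 0 | 0 has moves stopped
Partition-refinement fixed point:
  B0 = {m0, n0}
  B1 = {m1, n1}
  B2 = {m2, n2}
m0 ∈ B0, n0 ∈ B0 → same block

P ~ Q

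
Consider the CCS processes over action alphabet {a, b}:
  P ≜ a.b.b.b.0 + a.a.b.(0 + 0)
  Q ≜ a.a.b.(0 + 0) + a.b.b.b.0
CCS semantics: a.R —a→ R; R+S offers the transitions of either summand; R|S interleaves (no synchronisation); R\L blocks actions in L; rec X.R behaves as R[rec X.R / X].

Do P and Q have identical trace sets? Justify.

LTS(P): 8 reachable states
  m0 = a.b.b.b.0 + a.a.b.(0 + 0) → —a→ m1, —a→ m2
  m1 = a.b.(0 + 0) → —a→ m3
  m2 = b.b.b.0 → —b→ m4
  m3 = b.(0 + 0) → —b→ m5
  m4 = b.b.0 → —b→ m6
  m5 = 0 + 0 → (no moves)
  m6 = b.0 → —b→ m7
  m7 = 0 → (no moves)
LTS(Q): 8 reachable states
  n0 = a.a.b.(0 + 0) + a.b.b.b.0 → —a→ n1, —a→ n2
  n1 = a.b.(0 + 0) → —a→ n3
  n2 = b.b.b.0 → —b→ n4
  n3 = b.(0 + 0) → —b→ n5
  n4 = b.b.0 → —b→ n6
  n5 = 0 + 0 → (no moves)
  n6 = b.0 → —b→ n7
  n7 = 0 → (no moves)
Coarsest stable partition (strong bisimilarity classes):
  B0 = {m0, n0}
  B1 = {m1, n1}
  B2 = {m3, m6, n3, n6}
  B3 = {m5, m7, n5, n7}
  B4 = {m2, n2}
  B5 = {m4, n4}
m0 ∈ B0, n0 ∈ B0 → same block
Bisimilar ⇒ trace-equivalent.

traces(P) = traces(Q)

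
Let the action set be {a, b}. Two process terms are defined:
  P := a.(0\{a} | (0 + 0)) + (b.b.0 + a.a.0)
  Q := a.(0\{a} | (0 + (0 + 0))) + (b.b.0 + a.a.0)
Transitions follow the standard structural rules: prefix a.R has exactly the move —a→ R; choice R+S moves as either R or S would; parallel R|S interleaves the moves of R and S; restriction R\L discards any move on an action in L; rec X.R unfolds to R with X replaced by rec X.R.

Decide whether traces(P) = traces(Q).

trace-equivalent

Reachable graph of P (5 states):
  s0 = a.(0\{a} | (0 + 0)) + (b.b.0 + a.a.0) ⊢ —a→ s1, —a→ s2, —b→ s3
  s1 = 0\{a} | (0 + 0) ⊢ ·
  s2 = a.0 ⊢ —a→ s4
  s3 = b.0 ⊢ —b→ s4
  s4 = 0 ⊢ ·
Reachable graph of Q (5 states):
  t0 = a.(0\{a} | (0 + (0 + 0))) + (b.b.0 + a.a.0) ⊢ —a→ t1, —a→ t2, —b→ t3
  t1 = 0\{a} | (0 + (0 + 0)) ⊢ ·
  t2 = a.0 ⊢ —a→ t4
  t3 = b.0 ⊢ —b→ t4
  t4 = 0 ⊢ ·
Coarsest stable partition (strong bisimilarity classes):
  B0 = {s0, t0}
  B1 = {s1, s4, t1, t4}
  B2 = {s3, t3}
  B3 = {s2, t2}
s0 ∈ B0, t0 ∈ B0 → same block
Bisimilar ⇒ trace-equivalent.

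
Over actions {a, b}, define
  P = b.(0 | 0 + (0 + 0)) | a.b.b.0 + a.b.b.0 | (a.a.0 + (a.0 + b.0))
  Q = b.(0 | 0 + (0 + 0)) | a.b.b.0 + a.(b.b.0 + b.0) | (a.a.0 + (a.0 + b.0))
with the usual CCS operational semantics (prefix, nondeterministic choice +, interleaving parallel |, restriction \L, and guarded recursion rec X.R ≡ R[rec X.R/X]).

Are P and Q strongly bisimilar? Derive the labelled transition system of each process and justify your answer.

P's transition system — 19 states:
  p0 = b.(0 | 0 + (0 + 0)) | a.b.b.0 + a.b.b.0 | (a.a.0 + (a.0 + b.0)) ⊢ =a=> p1, =a=> p2, =a=> p3, =a=> p4, =b=> p1, =b=> p5
  p1 = a.b.b.0 | 0 ⊢ =a=> p6
  p2 = a.b.b.0 | a.0 ⊢ =a=> p1, =a=> p7
  p3 = b.(0 | 0 + (0 + 0)) | b.b.0 ⊢ =b=> p8, =b=> p9
  p4 = b.b.0 | (a.a.0 + (a.0 + b.0)) ⊢ =a=> p6, =a=> p7, =b=> p10, =b=> p6
  p5 = (0 | 0 + (0 + 0)) | a.b.b.0 ⊢ =a=> p8
  p6 = b.b.0 | 0 ⊢ =b=> p11
  p7 = b.b.0 | a.0 ⊢ =a=> p6, =b=> p12
  p8 = (0 | 0 + (0 + 0)) | b.b.0 ⊢ =b=> p13
  p9 = b.(0 | 0 + (0 + 0)) | b.0 ⊢ =b=> p13, =b=> p14
  p10 = b.0 | (a.a.0 + (a.0 + b.0)) ⊢ =a=> p11, =a=> p12, =b=> p11, =b=> p15
  p11 = b.0 | 0 ⊢ =b=> p16
  p12 = b.0 | a.0 ⊢ =a=> p11, =b=> p17
  p13 = (0 | 0 + (0 + 0)) | b.0 ⊢ =b=> p18
  p14 = b.(0 | 0 + (0 + 0)) | 0 ⊢ =b=> p18
  p15 = 0 | (a.a.0 + (a.0 + b.0)) ⊢ =a=> p16, =a=> p17, =b=> p16
  p16 = 0 | 0 ⊢ ·
  p17 = 0 | a.0 ⊢ =a=> p16
  p18 = (0 | 0 + (0 + 0)) | 0 ⊢ ·
Q's transition system — 19 states:
  q0 = b.(0 | 0 + (0 + 0)) | a.b.b.0 + a.(b.b.0 + b.0) | (a.a.0 + (a.0 + b.0)) ⊢ =a=> q1, =a=> q2, =a=> q3, =a=> q4, =b=> q2, =b=> q5
  q1 = (b.b.0 + b.0) | (a.a.0 + (a.0 + b.0)) ⊢ =a=> q6, =a=> q7, =b=> q6, =b=> q8, =b=> q9
  q2 = a.(b.b.0 + b.0) | 0 ⊢ =a=> q6
  q3 = a.(b.b.0 + b.0) | a.0 ⊢ =a=> q2, =a=> q7
  q4 = b.(0 | 0 + (0 + 0)) | b.b.0 ⊢ =b=> q10, =b=> q11
  q5 = (0 | 0 + (0 + 0)) | a.b.b.0 ⊢ =a=> q10
  q6 = (b.b.0 + b.0) | 0 ⊢ =b=> q12, =b=> q13
  q7 = (b.b.0 + b.0) | a.0 ⊢ =a=> q6, =b=> q14, =b=> q15
  q8 = 0 | (a.a.0 + (a.0 + b.0)) ⊢ =a=> q12, =a=> q14, =b=> q12
  q9 = b.0 | (a.a.0 + (a.0 + b.0)) ⊢ =a=> q13, =a=> q15, =b=> q13, =b=> q8
  q10 = (0 | 0 + (0 + 0)) | b.b.0 ⊢ =b=> q16
  q11 = b.(0 | 0 + (0 + 0)) | b.0 ⊢ =b=> q16, =b=> q17
  q12 = 0 | 0 ⊢ ·
  q13 = b.0 | 0 ⊢ =b=> q12
  q14 = 0 | a.0 ⊢ =a=> q12
  q15 = b.0 | a.0 ⊢ =a=> q13, =b=> q14
  q16 = (0 | 0 + (0 + 0)) | b.0 ⊢ =b=> q18
  q17 = b.(0 | 0 + (0 + 0)) | 0 ⊢ =b=> q18
  q18 = (0 | 0 + (0 + 0)) | 0 ⊢ ·
Coarsest stable partition (strong bisimilarity classes):
  B0 = {p0}
  B1 = {p1, p5, q5}
  B2 = {p6, p8, p9, q10, q11}
  B3 = {p11, p13, p14, q13, q16, q17}
  B4 = {p16, p18, q12, q18}
  B5 = {p2}
  B6 = {p7}
  B7 = {p12, q15}
  B8 = {p17, q14}
  B9 = {p4}
  B10 = {p10, q9}
  B11 = {p15, q8}
  B12 = {p3, q4}
  B13 = {q0}
  B14 = {q3}
  B15 = {q7}
  B16 = {q6}
  B17 = {q2}
  B18 = {q1}
p0 ∈ B0, q0 ∈ B13 → different blocks

P ≁ Q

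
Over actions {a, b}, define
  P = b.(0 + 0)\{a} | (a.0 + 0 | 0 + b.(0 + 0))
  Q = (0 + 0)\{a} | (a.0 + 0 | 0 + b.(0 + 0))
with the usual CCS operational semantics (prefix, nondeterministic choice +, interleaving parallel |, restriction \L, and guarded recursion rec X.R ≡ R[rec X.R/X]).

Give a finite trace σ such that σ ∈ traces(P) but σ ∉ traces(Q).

ab

P's transition system — 6 states:
  s0 = b.(0 + 0)\{a} | (a.0 + 0 | 0 + b.(0 + 0)) ⊢ --a--▸ s1, --b--▸ s2, --b--▸ s3
  s1 = b.(0 + 0)\{a} | 0 ⊢ --b--▸ s4
  s2 = (0 + 0)\{a} | (a.0 + 0 | 0 + b.(0 + 0)) ⊢ --a--▸ s4, --b--▸ s5
  s3 = b.(0 + 0)\{a} | (0 + 0) ⊢ --b--▸ s5
  s4 = (0 + 0)\{a} | 0 ⊢ ∅
  s5 = (0 + 0)\{a} | (0 + 0) ⊢ ∅
Q's transition system — 3 states:
  t0 = (0 + 0)\{a} | (a.0 + 0 | 0 + b.(0 + 0)) ⊢ --a--▸ t1, --b--▸ t2
  t1 = (0 + 0)\{a} | 0 ⊢ ∅
  t2 = (0 + 0)\{a} | (0 + 0) ⊢ ∅
Run σ = ⟨ab⟩ on P: start {s0}
  [1] a ⇒ {s1}
  [2] b ⇒ {s4}
  ✓ P
Run σ = ⟨ab⟩ on Q: start {t0}
  [1] a ⇒ {t1}
  [2] b ⇒ ∅ (Q stuck)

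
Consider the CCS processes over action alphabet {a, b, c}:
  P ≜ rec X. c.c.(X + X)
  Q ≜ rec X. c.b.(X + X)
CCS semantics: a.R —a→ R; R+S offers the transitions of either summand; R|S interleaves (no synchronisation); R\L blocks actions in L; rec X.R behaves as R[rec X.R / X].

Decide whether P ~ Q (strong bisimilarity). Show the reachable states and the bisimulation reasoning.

not bisimilar

P's transition system — 3 states:
  u0 = rec X. c.c.(X + X) :: -c-> u1
  u1 = c.((rec X. c.c.(X + X)) + (rec X. c.c.(X + X))) :: -c-> u2
  u2 = (rec X. c.c.(X + X)) + (rec X. c.c.(X + X)) :: -c-> u1
Q's transition system — 3 states:
  v0 = rec X. c.b.(X + X) :: -c-> v1
  v1 = b.((rec X. c.b.(X + X)) + (rec X. c.b.(X + X))) :: -b-> v2
  v2 = (rec X. c.b.(X + X)) + (rec X. c.b.(X + X)) :: -c-> v1
Coarsest stable partition (strong bisimilarity classes):
  B0 = {u0, u1, u2}
  B1 = {v0, v2}
  B2 = {v1}
u0 ∈ B0, v0 ∈ B1 → different blocks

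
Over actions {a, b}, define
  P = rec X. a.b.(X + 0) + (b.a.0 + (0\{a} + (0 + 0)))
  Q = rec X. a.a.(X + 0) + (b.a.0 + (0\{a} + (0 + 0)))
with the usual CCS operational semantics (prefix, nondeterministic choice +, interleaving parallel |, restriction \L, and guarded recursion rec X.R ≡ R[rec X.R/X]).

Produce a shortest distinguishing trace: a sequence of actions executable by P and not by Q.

Reachable graph of P (5 states):
  u0 = rec X. a.b.(X + 0) + (b.a.0 + (0\{a} + (0 + 0))) has moves -a-> u1, -b-> u2
  u1 = b.((rec X. a.b.(X + 0) + (b.a.0 + (0\{a} + (0 + 0)))) + 0) has moves -b-> u3
  u2 = a.0 has moves -a-> u4
  u3 = (rec X. a.b.(X + 0) + (b.a.0 + (0\{a} + (0 + 0)))) + 0 has moves -a-> u1, -b-> u2
  u4 = 0 has moves stopped
Reachable graph of Q (5 states):
  v0 = rec X. a.a.(X + 0) + (b.a.0 + (0\{a} + (0 + 0))) has moves -a-> v1, -b-> v2
  v1 = a.((rec X. a.a.(X + 0) + (b.a.0 + (0\{a} + (0 + 0)))) + 0) has moves -a-> v3
  v2 = a.0 has moves -a-> v4
  v3 = (rec X. a.a.(X + 0) + (b.a.0 + (0\{a} + (0 + 0)))) + 0 has moves -a-> v1, -b-> v2
  v4 = 0 has moves stopped
Trace ⟨ab⟩ through P, begin at {u0}:
  after a @ step 1: {u1}
  after b @ step 2: {u3}
  — P admits the full trace.
Trace ⟨ab⟩ through Q, begin at {v0}:
  after a @ step 1: {v1}
  after b @ step 2: ∅ (Q stuck)

ab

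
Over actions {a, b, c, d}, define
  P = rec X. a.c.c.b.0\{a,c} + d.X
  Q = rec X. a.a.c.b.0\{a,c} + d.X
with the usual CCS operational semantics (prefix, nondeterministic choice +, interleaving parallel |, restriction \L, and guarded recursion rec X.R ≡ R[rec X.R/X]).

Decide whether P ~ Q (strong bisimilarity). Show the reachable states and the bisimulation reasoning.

LTS(P): 5 reachable states
  p0 = rec X. a.c.c.b.0\{a,c} + d.X ⊢ —a→ p1, —d→ p0
  p1 = c.c.b.0\{a,c} ⊢ —c→ p2
  p2 = c.b.0\{a,c} ⊢ —c→ p3
  p3 = b.0\{a,c} ⊢ —b→ p4
  p4 = 0\{a,c} ⊢ stopped
LTS(Q): 5 reachable states
  q0 = rec X. a.a.c.b.0\{a,c} + d.X ⊢ —a→ q1, —d→ q0
  q1 = a.c.b.0\{a,c} ⊢ —a→ q2
  q2 = c.b.0\{a,c} ⊢ —c→ q3
  q3 = b.0\{a,c} ⊢ —b→ q4
  q4 = 0\{a,c} ⊢ stopped
Coarsest stable partition (strong bisimilarity classes):
  B0 = {p0}
  B1 = {p1}
  B2 = {p2, q2}
  B3 = {p3, q3}
  B4 = {p4, q4}
  B5 = {q0}
  B6 = {q1}
p0 ∈ B0, q0 ∈ B5 → different blocks

NO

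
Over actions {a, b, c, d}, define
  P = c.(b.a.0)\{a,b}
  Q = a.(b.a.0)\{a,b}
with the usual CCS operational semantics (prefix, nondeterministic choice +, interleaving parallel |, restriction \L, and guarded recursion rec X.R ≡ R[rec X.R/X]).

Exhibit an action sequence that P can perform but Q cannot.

c

Reachable graph of P (2 states):
  m0 = c.(b.a.0)\{a,b} has moves —c→ m1
  m1 = (b.a.0)\{a,b} has moves deadlocked
Reachable graph of Q (2 states):
  n0 = a.(b.a.0)\{a,b} has moves —a→ n1
  n1 = (b.a.0)\{a,b} has moves deadlocked
Run σ = ⟨c⟩ on P: start {m0}
  after c @ step 1: {m1}
  — P admits the full trace.
Run σ = ⟨c⟩ on Q: start {n0}
  after c @ step 1: ∅  — Q cannot continue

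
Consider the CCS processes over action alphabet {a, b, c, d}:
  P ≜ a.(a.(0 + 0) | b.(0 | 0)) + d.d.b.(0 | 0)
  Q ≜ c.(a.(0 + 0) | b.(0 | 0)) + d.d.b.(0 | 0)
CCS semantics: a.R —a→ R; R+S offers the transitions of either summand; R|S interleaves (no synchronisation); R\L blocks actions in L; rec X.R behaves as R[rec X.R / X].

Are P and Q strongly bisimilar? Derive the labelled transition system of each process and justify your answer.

Reachable graph of P (8 states):
  m0 = a.(a.(0 + 0) | b.(0 | 0)) + d.d.b.(0 | 0) → -a-> m1, -d-> m2
  m1 = a.(0 + 0) | b.(0 | 0) → -a-> m3, -b-> m4
  m2 = d.b.(0 | 0) → -d-> m5
  m3 = (0 + 0) | b.(0 | 0) → -b-> m6
  m4 = a.(0 + 0) | (0 | 0) → -a-> m6
  m5 = b.(0 | 0) → -b-> m7
  m6 = (0 + 0) | (0 | 0) → ·
  m7 = 0 | 0 → ·
Reachable graph of Q (8 states):
  n0 = c.(a.(0 + 0) | b.(0 | 0)) + d.d.b.(0 | 0) → -c-> n1, -d-> n2
  n1 = a.(0 + 0) | b.(0 | 0) → -a-> n3, -b-> n4
  n2 = d.b.(0 | 0) → -d-> n5
  n3 = (0 + 0) | b.(0 | 0) → -b-> n6
  n4 = a.(0 + 0) | (0 | 0) → -a-> n6
  n5 = b.(0 | 0) → -b-> n7
  n6 = (0 + 0) | (0 | 0) → ·
  n7 = 0 | 0 → ·
Partition-refinement fixed point:
  B0 = {m0}
  B1 = {m2, n2}
  B2 = {m3, m5, n3, n5}
  B3 = {m6, m7, n6, n7}
  B4 = {m1, n1}
  B5 = {m4, n4}
  B6 = {n0}
m0 ∈ B0, n0 ∈ B6 → different blocks

not bisimilar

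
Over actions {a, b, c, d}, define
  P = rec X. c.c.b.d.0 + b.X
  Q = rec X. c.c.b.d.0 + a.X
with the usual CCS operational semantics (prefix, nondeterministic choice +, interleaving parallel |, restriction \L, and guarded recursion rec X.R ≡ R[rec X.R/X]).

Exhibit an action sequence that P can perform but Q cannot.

P's transition system — 5 states:
  s0 = rec X. c.c.b.d.0 + b.X has moves ··b··> s0, ··c··> s1
  s1 = c.b.d.0 has moves ··c··> s2
  s2 = b.d.0 has moves ··b··> s3
  s3 = d.0 has moves ··d··> s4
  s4 = 0 has moves (no moves)
Q's transition system — 5 states:
  t0 = rec X. c.c.b.d.0 + a.X has moves ··a··> t0, ··c··> t1
  t1 = c.b.d.0 has moves ··c··> t2
  t2 = b.d.0 has moves ··b··> t3
  t3 = d.0 has moves ··d··> t4
  t4 = 0 has moves (no moves)
Trace ⟨b⟩ through P, begin at {s0}:
  [1] b ⇒ {s0}
  P completes σ.
Trace ⟨b⟩ through Q, begin at {t0}:
  [1] b ⇒ ∅  — Q cannot continue

b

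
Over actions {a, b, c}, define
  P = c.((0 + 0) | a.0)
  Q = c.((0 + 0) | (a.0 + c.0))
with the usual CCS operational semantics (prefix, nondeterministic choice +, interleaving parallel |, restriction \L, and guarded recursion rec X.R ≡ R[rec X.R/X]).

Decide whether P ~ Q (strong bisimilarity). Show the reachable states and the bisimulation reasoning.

P ≁ Q

LTS(P): 3 reachable states
  m0 = c.((0 + 0) | a.0) | ··c··> m1
  m1 = (0 + 0) | a.0 | ··a··> m2
  m2 = (0 + 0) | 0 | deadlocked
LTS(Q): 3 reachable states
  n0 = c.((0 + 0) | (a.0 + c.0)) | ··c··> n1
  n1 = (0 + 0) | (a.0 + c.0) | ··a··> n2, ··c··> n2
  n2 = (0 + 0) | 0 | deadlocked
Partition-refinement fixed point:
  B0 = {m0}
  B1 = {m1}
  B2 = {m2, n2}
  B3 = {n0}
  B4 = {n1}
m0 ∈ B0, n0 ∈ B3 → different blocks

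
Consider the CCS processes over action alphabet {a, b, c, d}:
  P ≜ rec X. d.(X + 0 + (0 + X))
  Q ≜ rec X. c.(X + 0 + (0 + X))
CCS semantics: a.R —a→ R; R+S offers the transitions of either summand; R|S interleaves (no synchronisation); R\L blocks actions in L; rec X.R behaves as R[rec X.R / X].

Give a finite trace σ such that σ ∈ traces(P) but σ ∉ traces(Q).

d

LTS(P): 2 reachable states
  s0 = rec X. d.(X + 0 + (0 + X)) → ··d··> s1
  s1 = (rec X. d.(X + 0 + (0 + X))) + 0 + (0 + (rec X. d.(X + 0 + (0 + X)))) → ··d··> s1
LTS(Q): 2 reachable states
  t0 = rec X. c.(X + 0 + (0 + X)) → ··c··> t1
  t1 = (rec X. c.(X + 0 + (0 + X))) + 0 + (0 + (rec X. c.(X + 0 + (0 + X)))) → ··c··> t1
Trace ⟨d⟩ through P, begin at {s0}:
  after d @ step 1: {s1}
  — P admits the full trace.
Trace ⟨d⟩ through Q, begin at {t0}:
  after d @ step 1: ∅ (Q stuck)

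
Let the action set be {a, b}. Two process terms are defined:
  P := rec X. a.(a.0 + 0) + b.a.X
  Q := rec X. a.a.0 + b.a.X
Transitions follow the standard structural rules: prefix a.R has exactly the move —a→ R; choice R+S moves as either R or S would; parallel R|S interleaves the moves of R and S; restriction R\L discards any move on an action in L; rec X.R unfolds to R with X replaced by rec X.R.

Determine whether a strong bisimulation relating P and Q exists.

Reachable graph of P (4 states):
  u0 = rec X. a.(a.0 + 0) + b.a.X ⊢ --a--▸ u1, --b--▸ u2
  u1 = a.0 + 0 ⊢ --a--▸ u3
  u2 = a.(rec X. a.(a.0 + 0) + b.a.X) ⊢ --a--▸ u0
  u3 = 0 ⊢ stopped
Reachable graph of Q (4 states):
  v0 = rec X. a.a.0 + b.a.X ⊢ --a--▸ v1, --b--▸ v2
  v1 = a.0 ⊢ --a--▸ v3
  v2 = a.(rec X. a.a.0 + b.a.X) ⊢ --a--▸ v0
  v3 = 0 ⊢ stopped
Coarsest stable partition (strong bisimilarity classes):
  B0 = {u0, v0}
  B1 = {u2, v2}
  B2 = {u1, v1}
  B3 = {u3, v3}
u0 ∈ B0, v0 ∈ B0 → same block

bisimilar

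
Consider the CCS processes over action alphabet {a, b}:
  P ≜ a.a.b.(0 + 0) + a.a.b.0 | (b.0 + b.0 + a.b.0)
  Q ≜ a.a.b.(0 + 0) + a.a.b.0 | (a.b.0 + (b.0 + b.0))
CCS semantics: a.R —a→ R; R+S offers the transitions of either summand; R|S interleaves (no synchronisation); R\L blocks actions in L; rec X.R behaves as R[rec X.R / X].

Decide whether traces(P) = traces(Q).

YES

LTS(P): 15 reachable states
  s0 = a.a.b.(0 + 0) + a.a.b.0 | (b.0 + b.0 + a.b.0) → =a=> s1, =a=> s2, =a=> s3, =b=> s4
  s1 = a.a.b.0 | b.0 → =a=> s5, =b=> s4
  s2 = a.b.(0 + 0) → =a=> s6
  s3 = a.b.0 | (b.0 + b.0 + a.b.0) → =a=> s5, =a=> s7, =b=> s8
  s4 = a.a.b.0 | 0 → =a=> s8
  s5 = a.b.0 | b.0 → =a=> s9, =b=> s8
  s6 = b.(0 + 0) → =b=> s10
  s7 = b.0 | (b.0 + b.0 + a.b.0) → =a=> s9, =b=> s11, =b=> s12
  s8 = a.b.0 | 0 → =a=> s12
  s9 = b.0 | b.0 → =b=> s12, =b=> s13
  s10 = 0 + 0 → ∅
  s11 = 0 | (b.0 + b.0 + a.b.0) → =a=> s13, =b=> s14
  s12 = b.0 | 0 → =b=> s14
  s13 = 0 | b.0 → =b=> s14
  s14 = 0 | 0 → ∅
LTS(Q): 15 reachable states
  t0 = a.a.b.(0 + 0) + a.a.b.0 | (a.b.0 + (b.0 + b.0)) → =a=> t1, =a=> t2, =a=> t3, =b=> t4
  t1 = a.a.b.0 | b.0 → =a=> t5, =b=> t4
  t2 = a.b.(0 + 0) → =a=> t6
  t3 = a.b.0 | (a.b.0 + (b.0 + b.0)) → =a=> t5, =a=> t7, =b=> t8
  t4 = a.a.b.0 | 0 → =a=> t8
  t5 = a.b.0 | b.0 → =a=> t9, =b=> t8
  t6 = b.(0 + 0) → =b=> t10
  t7 = b.0 | (a.b.0 + (b.0 + b.0)) → =a=> t9, =b=> t11, =b=> t12
  t8 = a.b.0 | 0 → =a=> t12
  t9 = b.0 | b.0 → =b=> t12, =b=> t13
  t10 = 0 + 0 → ∅
  t11 = 0 | (a.b.0 + (b.0 + b.0)) → =a=> t13, =b=> t14
  t12 = b.0 | 0 → =b=> t14
  t13 = 0 | b.0 → =b=> t14
  t14 = 0 | 0 → ∅
Bisimilarity quotient blocks:
  B0 = {s0, t0}
  B1 = {s1, t1}
  B2 = {s4, t4}
  B3 = {s2, s8, t2, t8}
  B4 = {s12, s13, s6, t12, t13, t6}
  B5 = {s10, s14, t10, t14}
  B6 = {s5, t5}
  B7 = {s9, t9}
  B8 = {s3, t3}
  B9 = {s7, t7}
  B10 = {s11, t11}
s0 ∈ B0, t0 ∈ B0 → same block
Bisimilar ⇒ trace-equivalent.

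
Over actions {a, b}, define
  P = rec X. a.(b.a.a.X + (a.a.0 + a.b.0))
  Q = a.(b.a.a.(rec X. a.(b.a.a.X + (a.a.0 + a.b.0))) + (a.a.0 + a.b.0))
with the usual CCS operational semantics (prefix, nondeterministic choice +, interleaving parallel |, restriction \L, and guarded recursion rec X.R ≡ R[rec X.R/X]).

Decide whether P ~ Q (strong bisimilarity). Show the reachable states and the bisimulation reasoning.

YES

P's transition system — 7 states:
  p0 = rec X. a.(b.a.a.X + (a.a.0 + a.b.0)) | -a-> p1
  p1 = b.a.a.(rec X. a.(b.a.a.X + (a.a.0 + a.b.0))) + (a.a.0 + a.b.0) | -a-> p2, -a-> p3, -b-> p4
  p2 = a.0 | -a-> p5
  p3 = b.0 | -b-> p5
  p4 = a.a.(rec X. a.(b.a.a.X + (a.a.0 + a.b.0))) | -a-> p6
  p5 = 0 | (no moves)
  p6 = a.(rec X. a.(b.a.a.X + (a.a.0 + a.b.0))) | -a-> p0
Q's transition system — 8 states:
  q0 = a.(b.a.a.(rec X. a.(b.a.a.X + (a.a.0 + a.b.0))) + (a.a.0 + a.b.0)) | -a-> q1
  q1 = b.a.a.(rec X. a.(b.a.a.X + (a.a.0 + a.b.0))) + (a.a.0 + a.b.0) | -a-> q2, -a-> q3, -b-> q4
  q2 = a.0 | -a-> q5
  q3 = b.0 | -b-> q5
  q4 = a.a.(rec X. a.(b.a.a.X + (a.a.0 + a.b.0))) | -a-> q6
  q5 = 0 | (no moves)
  q6 = a.(rec X. a.(b.a.a.X + (a.a.0 + a.b.0))) | -a-> q7
  q7 = rec X. a.(b.a.a.X + (a.a.0 + a.b.0)) | -a-> q1
Coarsest stable partition (strong bisimilarity classes):
  B0 = {p0, q0, q7}
  B1 = {p1, q1}
  B2 = {p3, q3}
  B3 = {p5, q5}
  B4 = {p4, q4}
  B5 = {p6, q6}
  B6 = {p2, q2}
p0 ∈ B0, q0 ∈ B0 → same block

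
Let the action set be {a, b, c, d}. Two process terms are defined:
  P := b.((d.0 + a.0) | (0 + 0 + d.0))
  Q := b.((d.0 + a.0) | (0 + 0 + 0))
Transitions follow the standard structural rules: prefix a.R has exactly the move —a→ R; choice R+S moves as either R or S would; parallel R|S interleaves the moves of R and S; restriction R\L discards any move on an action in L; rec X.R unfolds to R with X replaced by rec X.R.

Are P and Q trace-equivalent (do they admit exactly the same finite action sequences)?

NO — witness ⟨bad⟩

Reachable graph of P (5 states):
  p0 = b.((d.0 + a.0) | (0 + 0 + d.0)) has moves -b-> p1
  p1 = (d.0 + a.0) | (0 + 0 + d.0) has moves -a-> p2, -d-> p2, -d-> p3
  p2 = 0 | (0 + 0 + d.0) has moves -d-> p4
  p3 = (d.0 + a.0) | 0 has moves -a-> p4, -d-> p4
  p4 = 0 | 0 has moves (no moves)
Reachable graph of Q (3 states):
  q0 = b.((d.0 + a.0) | (0 + 0 + 0)) has moves -b-> q1
  q1 = (d.0 + a.0) | (0 + 0 + 0) has moves -a-> q2, -d-> q2
  q2 = 0 | (0 + 0 + 0) has moves (no moves)
Run σ = ⟨bad⟩ on P: start {p0}
  step 1 (b): {p1}
  step 2 (a): {p2}
  step 3 (d): {p4}
  ✓ P
Run σ = ⟨bad⟩ on Q: start {q0}
  step 1 (b): {q1}
  step 2 (a): {q2}
  step 3 (d): ∅ (Q stuck)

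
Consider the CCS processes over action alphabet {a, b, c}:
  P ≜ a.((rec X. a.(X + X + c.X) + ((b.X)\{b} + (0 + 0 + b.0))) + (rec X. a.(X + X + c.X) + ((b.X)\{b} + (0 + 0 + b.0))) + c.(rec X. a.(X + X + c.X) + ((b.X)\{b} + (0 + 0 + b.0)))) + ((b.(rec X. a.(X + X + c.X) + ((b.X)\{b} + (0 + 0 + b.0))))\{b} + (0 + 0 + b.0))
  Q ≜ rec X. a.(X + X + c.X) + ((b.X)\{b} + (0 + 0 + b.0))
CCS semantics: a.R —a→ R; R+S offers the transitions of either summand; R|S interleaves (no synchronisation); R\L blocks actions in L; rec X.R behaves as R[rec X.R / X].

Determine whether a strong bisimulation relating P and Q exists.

bisimilar

P's transition system — 4 states:
  p0 = a.((rec X. a.(X + X + c.X) + ((b.X)\{b} + (0 + 0 + b.0))) + (rec X. a.(X + X + c.X) + ((b.X)\{b} + (0 + 0 + b.0))) + c.(rec X. a.(X + X + c.X) + ((b.X)\{b} + (0 + 0 + b.0)))) + ((b.(rec X. a.(X + X + c.X) + ((b.X)\{b} + (0 + 0 + b.0))))\{b} + (0 + 0 + b.0)) has moves —a→ p1, —b→ p2
  p1 = (rec X. a.(X + X + c.X) + ((b.X)\{b} + (0 + 0 + b.0))) + (rec X. a.(X + X + c.X) + ((b.X)\{b} + (0 + 0 + b.0))) + c.(rec X. a.(X + X + c.X) + ((b.X)\{b} + (0 + 0 + b.0))) has moves —a→ p1, —b→ p2, —c→ p3
  p2 = 0 has moves (no moves)
  p3 = rec X. a.(X + X + c.X) + ((b.X)\{b} + (0 + 0 + b.0)) has moves —a→ p1, —b→ p2
Q's transition system — 3 states:
  q0 = rec X. a.(X + X + c.X) + ((b.X)\{b} + (0 + 0 + b.0)) has moves —a→ q1, —b→ q2
  q1 = (rec X. a.(X + X + c.X) + ((b.X)\{b} + (0 + 0 + b.0))) + (rec X. a.(X + X + c.X) + ((b.X)\{b} + (0 + 0 + b.0))) + c.(rec X. a.(X + X + c.X) + ((b.X)\{b} + (0 + 0 + b.0))) has moves —a→ q1, —b→ q2, —c→ q0
  q2 = 0 has moves (no moves)
Partition-refinement fixed point:
  B0 = {p0, p3, q0}
  B1 = {p2, q2}
  B2 = {p1, q1}
p0 ∈ B0, q0 ∈ B0 → same block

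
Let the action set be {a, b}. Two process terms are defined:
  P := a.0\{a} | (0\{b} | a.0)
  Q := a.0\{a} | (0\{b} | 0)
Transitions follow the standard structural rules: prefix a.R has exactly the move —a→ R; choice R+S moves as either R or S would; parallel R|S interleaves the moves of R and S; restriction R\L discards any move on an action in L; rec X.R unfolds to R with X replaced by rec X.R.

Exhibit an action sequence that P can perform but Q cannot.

P's transition system — 4 states:
  m0 = a.0\{a} | (0\{b} | a.0) ⊢ --a--▸ m1, --a--▸ m2
  m1 = 0\{a} | (0\{b} | a.0) ⊢ --a--▸ m3
  m2 = a.0\{a} | (0\{b} | 0) ⊢ --a--▸ m3
  m3 = 0\{a} | (0\{b} | 0) ⊢ ·
Q's transition system — 2 states:
  n0 = a.0\{a} | (0\{b} | 0) ⊢ --a--▸ n1
  n1 = 0\{a} | (0\{b} | 0) ⊢ ·
Run σ = ⟨aa⟩ on P: start {m0}
  step 1 (a): {m1, m2}
  step 2 (a): {m3}
  P completes σ.
Run σ = ⟨aa⟩ on Q: start {n0}
  step 1 (a): {n1}
  step 2 (a): ∅  — Q cannot continue

aa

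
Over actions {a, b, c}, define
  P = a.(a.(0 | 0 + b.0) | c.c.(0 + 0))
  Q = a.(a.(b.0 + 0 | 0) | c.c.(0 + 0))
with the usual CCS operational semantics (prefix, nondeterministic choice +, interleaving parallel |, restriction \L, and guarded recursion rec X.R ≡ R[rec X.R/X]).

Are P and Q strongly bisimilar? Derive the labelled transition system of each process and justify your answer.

Reachable graph of P (10 states):
  u0 = a.(a.(0 | 0 + b.0) | c.c.(0 + 0)) ⊢ -a-> u1
  u1 = a.(0 | 0 + b.0) | c.c.(0 + 0) ⊢ -a-> u2, -c-> u3
  u2 = (0 | 0 + b.0) | c.c.(0 + 0) ⊢ -b-> u4, -c-> u5
  u3 = a.(0 | 0 + b.0) | c.(0 + 0) ⊢ -a-> u5, -c-> u6
  u4 = 0 | c.c.(0 + 0) ⊢ -c-> u7
  u5 = (0 | 0 + b.0) | c.(0 + 0) ⊢ -b-> u7, -c-> u8
  u6 = a.(0 | 0 + b.0) | (0 + 0) ⊢ -a-> u8
  u7 = 0 | c.(0 + 0) ⊢ -c-> u9
  u8 = (0 | 0 + b.0) | (0 + 0) ⊢ -b-> u9
  u9 = 0 | (0 + 0) ⊢ ·
Reachable graph of Q (10 states):
  v0 = a.(a.(b.0 + 0 | 0) | c.c.(0 + 0)) ⊢ -a-> v1
  v1 = a.(b.0 + 0 | 0) | c.c.(0 + 0) ⊢ -a-> v2, -c-> v3
  v2 = (b.0 + 0 | 0) | c.c.(0 + 0) ⊢ -b-> v4, -c-> v5
  v3 = a.(b.0 + 0 | 0) | c.(0 + 0) ⊢ -a-> v5, -c-> v6
  v4 = 0 | c.c.(0 + 0) ⊢ -c-> v7
  v5 = (b.0 + 0 | 0) | c.(0 + 0) ⊢ -b-> v7, -c-> v8
  v6 = a.(b.0 + 0 | 0) | (0 + 0) ⊢ -a-> v8
  v7 = 0 | c.(0 + 0) ⊢ -c-> v9
  v8 = (b.0 + 0 | 0) | (0 + 0) ⊢ -b-> v9
  v9 = 0 | (0 + 0) ⊢ ·
Coarsest stable partition (strong bisimilarity classes):
  B0 = {u0, v0}
  B1 = {u1, v1}
  B2 = {u2, v2}
  B3 = {u4, v4}
  B4 = {u7, v7}
  B5 = {u9, v9}
  B6 = {u5, v5}
  B7 = {u8, v8}
  B8 = {u3, v3}
  B9 = {u6, v6}
u0 ∈ B0, v0 ∈ B0 → same block

bisimilar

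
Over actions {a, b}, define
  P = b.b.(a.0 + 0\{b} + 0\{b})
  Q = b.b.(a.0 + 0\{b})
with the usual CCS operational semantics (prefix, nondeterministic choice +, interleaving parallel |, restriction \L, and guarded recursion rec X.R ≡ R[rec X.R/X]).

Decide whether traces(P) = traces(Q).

LTS(P): 4 reachable states
  p0 = b.b.(a.0 + 0\{b} + 0\{b}) → -b-> p1
  p1 = b.(a.0 + 0\{b} + 0\{b}) → -b-> p2
  p2 = a.0 + 0\{b} + 0\{b} → -a-> p3
  p3 = 0 → deadlocked
LTS(Q): 4 reachable states
  q0 = b.b.(a.0 + 0\{b}) → -b-> q1
  q1 = b.(a.0 + 0\{b}) → -b-> q2
  q2 = a.0 + 0\{b} → -a-> q3
  q3 = 0 → deadlocked
Bisimilarity quotient blocks:
  B0 = {p0, q0}
  B1 = {p1, q1}
  B2 = {p2, q2}
  B3 = {p3, q3}
p0 ∈ B0, q0 ∈ B0 → same block
Bisimilar ⇒ trace-equivalent.

traces(P) = traces(Q)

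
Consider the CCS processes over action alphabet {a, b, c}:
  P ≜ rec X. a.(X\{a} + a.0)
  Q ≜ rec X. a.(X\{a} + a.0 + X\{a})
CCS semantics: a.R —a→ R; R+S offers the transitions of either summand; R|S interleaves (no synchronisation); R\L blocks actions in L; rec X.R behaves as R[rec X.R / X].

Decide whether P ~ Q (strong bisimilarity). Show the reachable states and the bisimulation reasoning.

bisimilar

P's transition system — 3 states:
  s0 = rec X. a.(X\{a} + a.0) | ··a··> s1
  s1 = (rec X. a.(X\{a} + a.0))\{a} + a.0 | ··a··> s2
  s2 = 0 | ∅
Q's transition system — 3 states:
  t0 = rec X. a.(X\{a} + a.0 + X\{a}) | ··a··> t1
  t1 = (rec X. a.(X\{a} + a.0 + X\{a}))\{a} + a.0 + (rec X. a.(X\{a} + a.0 + X\{a}))\{a} | ··a··> t2
  t2 = 0 | ∅
Coarsest stable partition (strong bisimilarity classes):
  B0 = {s0, t0}
  B1 = {s1, t1}
  B2 = {s2, t2}
s0 ∈ B0, t0 ∈ B0 → same block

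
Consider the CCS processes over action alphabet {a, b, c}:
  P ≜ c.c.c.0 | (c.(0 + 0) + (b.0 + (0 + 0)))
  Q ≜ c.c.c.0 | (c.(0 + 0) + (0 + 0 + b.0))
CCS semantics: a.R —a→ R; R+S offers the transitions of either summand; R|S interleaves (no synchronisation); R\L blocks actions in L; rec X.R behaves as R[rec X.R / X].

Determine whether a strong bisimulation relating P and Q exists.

LTS(P): 12 reachable states
  m0 = c.c.c.0 | (c.(0 + 0) + (b.0 + (0 + 0))) → --b--▸ m1, --c--▸ m2, --c--▸ m3
  m1 = c.c.c.0 | 0 → --c--▸ m4
  m2 = c.c.0 | (c.(0 + 0) + (b.0 + (0 + 0))) → --b--▸ m4, --c--▸ m5, --c--▸ m6
  m3 = c.c.c.0 | (0 + 0) → --c--▸ m6
  m4 = c.c.0 | 0 → --c--▸ m7
  m5 = c.0 | (c.(0 + 0) + (b.0 + (0 + 0))) → --b--▸ m7, --c--▸ m8, --c--▸ m9
  m6 = c.c.0 | (0 + 0) → --c--▸ m9
  m7 = c.0 | 0 → --c--▸ m10
  m8 = 0 | (c.(0 + 0) + (b.0 + (0 + 0))) → --b--▸ m10, --c--▸ m11
  m9 = c.0 | (0 + 0) → --c--▸ m11
  m10 = 0 | 0 → deadlocked
  m11 = 0 | (0 + 0) → deadlocked
LTS(Q): 12 reachable states
  n0 = c.c.c.0 | (c.(0 + 0) + (0 + 0 + b.0)) → --b--▸ n1, --c--▸ n2, --c--▸ n3
  n1 = c.c.c.0 | 0 → --c--▸ n4
  n2 = c.c.0 | (c.(0 + 0) + (0 + 0 + b.0)) → --b--▸ n4, --c--▸ n5, --c--▸ n6
  n3 = c.c.c.0 | (0 + 0) → --c--▸ n6
  n4 = c.c.0 | 0 → --c--▸ n7
  n5 = c.0 | (c.(0 + 0) + (0 + 0 + b.0)) → --b--▸ n7, --c--▸ n8, --c--▸ n9
  n6 = c.c.0 | (0 + 0) → --c--▸ n9
  n7 = c.0 | 0 → --c--▸ n10
  n8 = 0 | (c.(0 + 0) + (0 + 0 + b.0)) → --b--▸ n10, --c--▸ n11
  n9 = c.0 | (0 + 0) → --c--▸ n11
  n10 = 0 | 0 → deadlocked
  n11 = 0 | (0 + 0) → deadlocked
Coarsest stable partition (strong bisimilarity classes):
  B0 = {m0, n0}
  B1 = {m2, n2}
  B2 = {m4, m6, n4, n6}
  B3 = {m7, m9, n7, n9}
  B4 = {m10, m11, n10, n11}
  B5 = {m5, n5}
  B6 = {m8, n8}
  B7 = {m1, m3, n1, n3}
m0 ∈ B0, n0 ∈ B0 → same block

YES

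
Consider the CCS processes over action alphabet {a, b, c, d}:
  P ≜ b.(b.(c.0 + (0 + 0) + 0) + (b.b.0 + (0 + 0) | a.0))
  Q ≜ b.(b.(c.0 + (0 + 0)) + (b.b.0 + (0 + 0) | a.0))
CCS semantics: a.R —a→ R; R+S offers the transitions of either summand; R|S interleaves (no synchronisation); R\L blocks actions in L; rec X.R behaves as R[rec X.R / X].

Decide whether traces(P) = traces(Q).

trace-equivalent

LTS(P): 6 reachable states
  m0 = b.(b.(c.0 + (0 + 0) + 0) + (b.b.0 + (0 + 0) | a.0)) has moves --b--▸ m1
  m1 = b.(c.0 + (0 + 0) + 0) + (b.b.0 + (0 + 0) | a.0) has moves --a--▸ m2, --b--▸ m3, --b--▸ m4
  m2 = (0 + 0) | 0 has moves (no moves)
  m3 = b.0 has moves --b--▸ m5
  m4 = c.0 + (0 + 0) + 0 has moves --c--▸ m5
  m5 = 0 has moves (no moves)
LTS(Q): 6 reachable states
  n0 = b.(b.(c.0 + (0 + 0)) + (b.b.0 + (0 + 0) | a.0)) has moves --b--▸ n1
  n1 = b.(c.0 + (0 + 0)) + (b.b.0 + (0 + 0) | a.0) has moves --a--▸ n2, --b--▸ n3, --b--▸ n4
  n2 = (0 + 0) | 0 has moves (no moves)
  n3 = b.0 has moves --b--▸ n5
  n4 = c.0 + (0 + 0) has moves --c--▸ n5
  n5 = 0 has moves (no moves)
Bisimilarity quotient blocks:
  B0 = {m0, n0}
  B1 = {m1, n1}
  B2 = {m2, m5, n2, n5}
  B3 = {m3, n3}
  B4 = {m4, n4}
m0 ∈ B0, n0 ∈ B0 → same block
Bisimilar ⇒ trace-equivalent.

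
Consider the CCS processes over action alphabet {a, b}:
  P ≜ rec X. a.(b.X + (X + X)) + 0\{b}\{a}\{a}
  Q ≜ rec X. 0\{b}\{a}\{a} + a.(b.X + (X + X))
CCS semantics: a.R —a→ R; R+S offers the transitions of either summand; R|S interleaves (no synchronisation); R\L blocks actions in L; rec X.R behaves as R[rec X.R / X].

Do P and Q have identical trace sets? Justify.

traces(P) = traces(Q)

P's transition system — 2 states:
  m0 = rec X. a.(b.X + (X + X)) + 0\{b}\{a}\{a} :: —a→ m1
  m1 = b.(rec X. a.(b.X + (X + X)) + 0\{b}\{a}\{a}) + ((rec X. a.(b.X + (X + X)) + 0\{b}\{a}\{a}) + (rec X. a.(b.X + (X + X)) + 0\{b}\{a}\{a})) :: —a→ m1, —b→ m0
Q's transition system — 2 states:
  n0 = rec X. 0\{b}\{a}\{a} + a.(b.X + (X + X)) :: —a→ n1
  n1 = b.(rec X. 0\{b}\{a}\{a} + a.(b.X + (X + X))) + ((rec X. 0\{b}\{a}\{a} + a.(b.X + (X + X))) + (rec X. 0\{b}\{a}\{a} + a.(b.X + (X + X)))) :: —a→ n1, —b→ n0
Coarsest stable partition (strong bisimilarity classes):
  B0 = {m0, n0}
  B1 = {m1, n1}
m0 ∈ B0, n0 ∈ B0 → same block
Bisimilar ⇒ trace-equivalent.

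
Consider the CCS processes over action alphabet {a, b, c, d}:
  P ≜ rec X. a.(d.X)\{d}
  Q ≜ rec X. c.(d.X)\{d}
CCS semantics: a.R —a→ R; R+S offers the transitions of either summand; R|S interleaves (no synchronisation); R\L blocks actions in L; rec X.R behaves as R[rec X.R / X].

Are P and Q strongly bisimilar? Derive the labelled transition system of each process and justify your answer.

Reachable graph of P (2 states):
  p0 = rec X. a.(d.X)\{d} → ··a··> p1
  p1 = (d.(rec X. a.(d.X)\{d}))\{d} → ·
Reachable graph of Q (2 states):
  q0 = rec X. c.(d.X)\{d} → ··c··> q1
  q1 = (d.(rec X. c.(d.X)\{d}))\{d} → ·
Partition-refinement fixed point:
  B0 = {p0}
  B1 = {p1, q1}
  B2 = {q0}
p0 ∈ B0, q0 ∈ B2 → different blocks

not bisimilar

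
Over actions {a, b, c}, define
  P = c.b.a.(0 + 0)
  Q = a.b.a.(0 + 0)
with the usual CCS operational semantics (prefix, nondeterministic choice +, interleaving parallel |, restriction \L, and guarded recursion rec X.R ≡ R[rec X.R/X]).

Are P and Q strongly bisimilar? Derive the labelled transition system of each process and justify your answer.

P's transition system — 4 states:
  m0 = c.b.a.(0 + 0) has moves —c→ m1
  m1 = b.a.(0 + 0) has moves —b→ m2
  m2 = a.(0 + 0) has moves —a→ m3
  m3 = 0 + 0 has moves (no moves)
Q's transition system — 4 states:
  n0 = a.b.a.(0 + 0) has moves —a→ n1
  n1 = b.a.(0 + 0) has moves —b→ n2
  n2 = a.(0 + 0) has moves —a→ n3
  n3 = 0 + 0 has moves (no moves)
Bisimilarity quotient blocks:
  B0 = {m0}
  B1 = {m1, n1}
  B2 = {m2, n2}
  B3 = {m3, n3}
  B4 = {n0}
m0 ∈ B0, n0 ∈ B4 → different blocks

P ≁ Q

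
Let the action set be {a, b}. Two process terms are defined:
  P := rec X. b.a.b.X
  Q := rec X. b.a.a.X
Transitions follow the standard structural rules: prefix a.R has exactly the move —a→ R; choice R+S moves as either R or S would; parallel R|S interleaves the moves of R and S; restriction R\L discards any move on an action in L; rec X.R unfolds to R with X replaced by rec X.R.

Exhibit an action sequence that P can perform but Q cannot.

bab

LTS(P): 3 reachable states
  u0 = rec X. b.a.b.X → —b→ u1
  u1 = a.b.(rec X. b.a.b.X) → —a→ u2
  u2 = b.(rec X. b.a.b.X) → —b→ u0
LTS(Q): 3 reachable states
  v0 = rec X. b.a.a.X → —b→ v1
  v1 = a.a.(rec X. b.a.a.X) → —a→ v2
  v2 = a.(rec X. b.a.a.X) → —a→ v0
Run σ = ⟨bab⟩ on P: start {u0}
  after b @ step 1: {u1}
  after a @ step 2: {u2}
  after b @ step 3: {u0}
  — P admits the full trace.
Run σ = ⟨bab⟩ on Q: start {v0}
  after b @ step 1: {v1}
  after a @ step 2: {v2}
  after b @ step 3: ∅  — Q cannot continue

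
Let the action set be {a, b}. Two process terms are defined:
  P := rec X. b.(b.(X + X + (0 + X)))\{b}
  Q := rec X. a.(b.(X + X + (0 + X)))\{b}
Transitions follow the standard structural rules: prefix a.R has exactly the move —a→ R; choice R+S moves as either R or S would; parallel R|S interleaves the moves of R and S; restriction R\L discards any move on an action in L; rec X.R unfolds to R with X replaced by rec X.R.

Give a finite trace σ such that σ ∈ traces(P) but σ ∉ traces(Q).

b

P's transition system — 2 states:
  p0 = rec X. b.(b.(X + X + (0 + X)))\{b} :: --b--▸ p1
  p1 = (b.((rec X. b.(b.(X + X + (0 + X)))\{b}) + (rec X. b.(b.(X + X + (0 + X)))\{b}) + (0 + (rec X. b.(b.(X + X + (0 + X)))\{b}))))\{b} :: deadlocked
Q's transition system — 2 states:
  q0 = rec X. a.(b.(X + X + (0 + X)))\{b} :: --a--▸ q1
  q1 = (b.((rec X. a.(b.(X + X + (0 + X)))\{b}) + (rec X. a.(b.(X + X + (0 + X)))\{b}) + (0 + (rec X. a.(b.(X + X + (0 + X)))\{b}))))\{b} :: deadlocked
Trace ⟨b⟩ through P, begin at {p0}:
  [1] b ⇒ {p1}
  P completes σ.
Trace ⟨b⟩ through Q, begin at {q0}:
  [1] b ⇒ ∅ (Q stuck)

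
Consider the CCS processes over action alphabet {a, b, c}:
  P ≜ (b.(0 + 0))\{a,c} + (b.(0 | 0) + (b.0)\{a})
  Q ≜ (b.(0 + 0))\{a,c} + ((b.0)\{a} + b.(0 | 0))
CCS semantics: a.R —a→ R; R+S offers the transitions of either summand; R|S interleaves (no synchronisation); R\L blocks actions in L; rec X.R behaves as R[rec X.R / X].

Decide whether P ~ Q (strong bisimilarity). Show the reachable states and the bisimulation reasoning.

Reachable graph of P (4 states):
  s0 = (b.(0 + 0))\{a,c} + (b.(0 | 0) + (b.0)\{a}) ⊢ --b--▸ s1, --b--▸ s2, --b--▸ s3
  s1 = (0 + 0)\{a,c} ⊢ stopped
  s2 = 0 | 0 ⊢ stopped
  s3 = 0\{a} ⊢ stopped
Reachable graph of Q (4 states):
  t0 = (b.(0 + 0))\{a,c} + ((b.0)\{a} + b.(0 | 0)) ⊢ --b--▸ t1, --b--▸ t2, --b--▸ t3
  t1 = (0 + 0)\{a,c} ⊢ stopped
  t2 = 0 | 0 ⊢ stopped
  t3 = 0\{a} ⊢ stopped
Bisimilarity quotient blocks:
  B0 = {s0, t0}
  B1 = {s1, s2, s3, t1, t2, t3}
s0 ∈ B0, t0 ∈ B0 → same block

bisimilar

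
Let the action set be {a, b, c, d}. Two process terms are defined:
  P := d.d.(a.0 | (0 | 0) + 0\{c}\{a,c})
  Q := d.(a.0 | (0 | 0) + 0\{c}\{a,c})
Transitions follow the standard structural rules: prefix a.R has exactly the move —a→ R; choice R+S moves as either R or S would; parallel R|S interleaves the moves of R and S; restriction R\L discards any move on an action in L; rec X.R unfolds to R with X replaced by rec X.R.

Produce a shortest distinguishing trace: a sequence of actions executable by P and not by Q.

LTS(P): 4 reachable states
  m0 = d.d.(a.0 | (0 | 0) + 0\{c}\{a,c}) :: ··d··> m1
  m1 = d.(a.0 | (0 | 0) + 0\{c}\{a,c}) :: ··d··> m2
  m2 = a.0 | (0 | 0) + 0\{c}\{a,c} :: ··a··> m3
  m3 = 0 | (0 | 0) :: ·
LTS(Q): 3 reachable states
  n0 = d.(a.0 | (0 | 0) + 0\{c}\{a,c}) :: ··d··> n1
  n1 = a.0 | (0 | 0) + 0\{c}\{a,c} :: ··a··> n2
  n2 = 0 | (0 | 0) :: ·
Executing dd from P (initial set {m0}):
  [1] d ⇒ {m1}
  [2] d ⇒ {m2}
  ✓ P
Executing dd from Q (initial set {n0}):
  [1] d ⇒ {n1}
  [2] d ⇒ no successor for Q

dd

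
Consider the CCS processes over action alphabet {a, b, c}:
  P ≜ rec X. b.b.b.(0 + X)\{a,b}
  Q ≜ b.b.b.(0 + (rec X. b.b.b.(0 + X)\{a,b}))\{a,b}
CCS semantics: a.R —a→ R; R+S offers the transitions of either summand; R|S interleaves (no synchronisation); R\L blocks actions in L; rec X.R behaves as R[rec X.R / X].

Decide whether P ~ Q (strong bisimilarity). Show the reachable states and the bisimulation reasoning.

LTS(P): 4 reachable states
  p0 = rec X. b.b.b.(0 + X)\{a,b} :: =b=> p1
  p1 = b.b.(0 + (rec X. b.b.b.(0 + X)\{a,b}))\{a,b} :: =b=> p2
  p2 = b.(0 + (rec X. b.b.b.(0 + X)\{a,b}))\{a,b} :: =b=> p3
  p3 = (0 + (rec X. b.b.b.(0 + X)\{a,b}))\{a,b} :: ·
LTS(Q): 4 reachable states
  q0 = b.b.b.(0 + (rec X. b.b.b.(0 + X)\{a,b}))\{a,b} :: =b=> q1
  q1 = b.b.(0 + (rec X. b.b.b.(0 + X)\{a,b}))\{a,b} :: =b=> q2
  q2 = b.(0 + (rec X. b.b.b.(0 + X)\{a,b}))\{a,b} :: =b=> q3
  q3 = (0 + (rec X. b.b.b.(0 + X)\{a,b}))\{a,b} :: ·
Bisimilarity quotient blocks:
  B0 = {p0, q0}
  B1 = {p1, q1}
  B2 = {p2, q2}
  B3 = {p3, q3}
p0 ∈ B0, q0 ∈ B0 → same block

YES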